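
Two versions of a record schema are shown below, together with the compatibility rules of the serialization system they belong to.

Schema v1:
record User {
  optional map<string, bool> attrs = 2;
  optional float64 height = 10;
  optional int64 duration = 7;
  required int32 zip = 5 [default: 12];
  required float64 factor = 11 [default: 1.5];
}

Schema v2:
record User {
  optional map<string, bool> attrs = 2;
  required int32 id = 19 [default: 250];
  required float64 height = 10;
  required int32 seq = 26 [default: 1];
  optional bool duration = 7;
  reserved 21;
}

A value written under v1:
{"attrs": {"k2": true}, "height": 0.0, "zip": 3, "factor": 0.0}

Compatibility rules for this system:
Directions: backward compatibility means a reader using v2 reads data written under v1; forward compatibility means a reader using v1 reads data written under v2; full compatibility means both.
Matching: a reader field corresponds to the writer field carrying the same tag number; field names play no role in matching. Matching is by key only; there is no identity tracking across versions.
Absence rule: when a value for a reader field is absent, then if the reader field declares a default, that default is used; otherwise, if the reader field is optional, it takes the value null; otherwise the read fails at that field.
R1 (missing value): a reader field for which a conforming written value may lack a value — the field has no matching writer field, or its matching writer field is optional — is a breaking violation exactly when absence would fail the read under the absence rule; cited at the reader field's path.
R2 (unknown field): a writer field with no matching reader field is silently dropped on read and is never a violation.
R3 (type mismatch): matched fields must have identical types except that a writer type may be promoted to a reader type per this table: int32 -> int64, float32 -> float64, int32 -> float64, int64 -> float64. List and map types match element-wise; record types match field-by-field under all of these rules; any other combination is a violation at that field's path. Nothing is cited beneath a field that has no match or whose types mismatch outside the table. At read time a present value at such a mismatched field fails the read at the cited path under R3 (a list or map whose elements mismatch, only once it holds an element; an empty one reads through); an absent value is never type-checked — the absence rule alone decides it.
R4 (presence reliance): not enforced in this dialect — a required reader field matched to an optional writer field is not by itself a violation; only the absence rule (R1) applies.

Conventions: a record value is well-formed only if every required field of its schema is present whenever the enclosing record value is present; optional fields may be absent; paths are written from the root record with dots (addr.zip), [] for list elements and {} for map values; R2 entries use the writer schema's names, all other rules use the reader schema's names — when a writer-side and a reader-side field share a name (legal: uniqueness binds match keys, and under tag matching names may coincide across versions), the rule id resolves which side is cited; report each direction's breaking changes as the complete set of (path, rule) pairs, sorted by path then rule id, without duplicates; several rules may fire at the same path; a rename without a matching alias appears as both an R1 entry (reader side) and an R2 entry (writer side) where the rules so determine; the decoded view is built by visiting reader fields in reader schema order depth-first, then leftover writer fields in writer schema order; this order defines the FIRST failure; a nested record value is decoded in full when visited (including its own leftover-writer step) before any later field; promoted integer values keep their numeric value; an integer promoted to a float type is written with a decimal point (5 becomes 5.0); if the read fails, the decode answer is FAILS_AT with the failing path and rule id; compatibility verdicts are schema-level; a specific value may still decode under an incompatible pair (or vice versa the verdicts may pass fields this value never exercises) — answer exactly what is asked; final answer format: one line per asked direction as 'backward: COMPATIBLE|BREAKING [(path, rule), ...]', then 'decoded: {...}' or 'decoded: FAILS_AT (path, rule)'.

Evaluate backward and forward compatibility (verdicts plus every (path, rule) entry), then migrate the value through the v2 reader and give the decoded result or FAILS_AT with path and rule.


arrows below run writer -> reader for User
backward for User (reader v2, writer v1):
  writer optional, map<string, bool> -> map<string, bool>: reader attrs maps from writer attrs
  no writer field matches reader id
  writer optional, float64 -> float64: reader height maps from writer height
  no writer field matches reader seq
  writer optional, int64 -> bool: reader duration maps from writer duration
  writer field zip has no reader counterpart
  writer field factor has no reader counterpart
  breaking: (duration, R3)
  breaking: (height, R1)
  => backward verdict for User: BREAKING, 2 violation(s)
forward for User (reader v1, writer v2):
  writer optional, map<string, bool> -> map<string, bool>: reader attrs maps from writer attrs
  writer required, float64 -> float64: reader height maps from writer height
  writer optional, bool -> int64: reader duration maps from writer duration
  no writer field matches reader zip
  no writer field matches reader factor
  writer field id has no reader counterpart
  writer field seq has no reader counterpart
  breaking: (duration, R3)
  => forward verdict for User: BREAKING, 1 violation(s)
decode walk for User under reader schema v2:
  attrs := {"k2": true}
  id := 250 (absent -> default)
  height := 0.0
  seq := 1 (absent -> default)
  duration := null (absent, optional -> null)
  writer zip: unknown -> dropped
  writer factor: unknown -> dropped
  => decoded: {"attrs": {"k2": true}, "id": 250, "height": 0.0, "seq": 1, "duration": null}

backward: BREAKING [(duration, R3), (height, R1)]; forward: BREAKING [(duration, R3)]; decoded: {"attrs": {"k2": true}, "id": 250, "height": 0.0, "seq": 1, "duration": null}


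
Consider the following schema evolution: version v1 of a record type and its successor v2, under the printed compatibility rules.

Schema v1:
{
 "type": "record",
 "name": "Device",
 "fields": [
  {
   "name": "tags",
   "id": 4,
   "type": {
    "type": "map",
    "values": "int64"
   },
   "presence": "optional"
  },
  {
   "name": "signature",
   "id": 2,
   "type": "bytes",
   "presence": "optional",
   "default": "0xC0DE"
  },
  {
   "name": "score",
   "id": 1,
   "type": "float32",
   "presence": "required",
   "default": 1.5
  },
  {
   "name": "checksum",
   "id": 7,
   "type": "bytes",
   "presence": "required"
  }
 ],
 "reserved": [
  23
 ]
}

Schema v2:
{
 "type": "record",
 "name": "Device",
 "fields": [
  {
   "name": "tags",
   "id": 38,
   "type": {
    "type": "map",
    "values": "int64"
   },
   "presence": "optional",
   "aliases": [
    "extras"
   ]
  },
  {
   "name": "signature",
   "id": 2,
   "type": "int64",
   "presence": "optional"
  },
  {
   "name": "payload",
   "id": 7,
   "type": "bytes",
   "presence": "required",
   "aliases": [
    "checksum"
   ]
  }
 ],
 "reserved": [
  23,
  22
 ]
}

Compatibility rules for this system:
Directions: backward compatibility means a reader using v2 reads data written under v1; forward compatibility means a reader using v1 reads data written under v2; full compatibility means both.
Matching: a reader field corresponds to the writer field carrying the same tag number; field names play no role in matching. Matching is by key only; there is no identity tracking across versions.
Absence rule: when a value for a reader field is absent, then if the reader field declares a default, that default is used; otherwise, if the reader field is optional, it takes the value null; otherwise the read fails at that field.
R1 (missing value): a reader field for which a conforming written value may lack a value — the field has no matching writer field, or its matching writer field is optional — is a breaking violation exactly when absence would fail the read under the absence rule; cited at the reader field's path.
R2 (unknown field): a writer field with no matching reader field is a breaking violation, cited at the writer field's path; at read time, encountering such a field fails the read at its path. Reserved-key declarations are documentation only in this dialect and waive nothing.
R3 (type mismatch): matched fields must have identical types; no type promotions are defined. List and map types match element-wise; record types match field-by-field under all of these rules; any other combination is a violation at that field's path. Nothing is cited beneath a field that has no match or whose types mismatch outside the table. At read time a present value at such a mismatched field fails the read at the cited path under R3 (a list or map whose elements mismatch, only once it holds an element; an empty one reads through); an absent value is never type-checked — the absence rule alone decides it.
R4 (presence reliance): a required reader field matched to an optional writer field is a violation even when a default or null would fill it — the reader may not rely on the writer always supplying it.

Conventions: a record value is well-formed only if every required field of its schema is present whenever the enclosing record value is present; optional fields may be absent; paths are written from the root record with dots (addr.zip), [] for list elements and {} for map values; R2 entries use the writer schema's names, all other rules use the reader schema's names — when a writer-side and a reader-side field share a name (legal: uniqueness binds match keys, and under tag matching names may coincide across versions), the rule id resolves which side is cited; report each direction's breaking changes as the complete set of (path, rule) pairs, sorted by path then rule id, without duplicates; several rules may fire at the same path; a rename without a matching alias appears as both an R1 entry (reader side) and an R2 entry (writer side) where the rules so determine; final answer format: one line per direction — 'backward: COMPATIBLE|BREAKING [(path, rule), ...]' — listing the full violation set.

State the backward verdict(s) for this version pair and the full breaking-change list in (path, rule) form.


arrows below run writer -> reader for Device
backward for Device (reader v2, writer v1):
  tags: no writer-side match
  writer optional, bytes -> int64: reader signature maps from writer signature
  writer required, bytes -> bytes: reader payload maps from writer checksum
  writer tags: unknown to reader
  writer score: unknown to reader
  R2 fires at score
  R3 fires at signature
  R2 fires at tags
  => backward verdict for Device: BREAKING, 3 violation(s)
diffs on Device not affecting the asked answer:
  renamed field checksum to payload in record Device (alias checksum declared on the renamed field) -> no rule fires on it in Device's dialect; the asked verdict holds

backward: BREAKING [(score, R2), (signature, R3), (tags, R2)]


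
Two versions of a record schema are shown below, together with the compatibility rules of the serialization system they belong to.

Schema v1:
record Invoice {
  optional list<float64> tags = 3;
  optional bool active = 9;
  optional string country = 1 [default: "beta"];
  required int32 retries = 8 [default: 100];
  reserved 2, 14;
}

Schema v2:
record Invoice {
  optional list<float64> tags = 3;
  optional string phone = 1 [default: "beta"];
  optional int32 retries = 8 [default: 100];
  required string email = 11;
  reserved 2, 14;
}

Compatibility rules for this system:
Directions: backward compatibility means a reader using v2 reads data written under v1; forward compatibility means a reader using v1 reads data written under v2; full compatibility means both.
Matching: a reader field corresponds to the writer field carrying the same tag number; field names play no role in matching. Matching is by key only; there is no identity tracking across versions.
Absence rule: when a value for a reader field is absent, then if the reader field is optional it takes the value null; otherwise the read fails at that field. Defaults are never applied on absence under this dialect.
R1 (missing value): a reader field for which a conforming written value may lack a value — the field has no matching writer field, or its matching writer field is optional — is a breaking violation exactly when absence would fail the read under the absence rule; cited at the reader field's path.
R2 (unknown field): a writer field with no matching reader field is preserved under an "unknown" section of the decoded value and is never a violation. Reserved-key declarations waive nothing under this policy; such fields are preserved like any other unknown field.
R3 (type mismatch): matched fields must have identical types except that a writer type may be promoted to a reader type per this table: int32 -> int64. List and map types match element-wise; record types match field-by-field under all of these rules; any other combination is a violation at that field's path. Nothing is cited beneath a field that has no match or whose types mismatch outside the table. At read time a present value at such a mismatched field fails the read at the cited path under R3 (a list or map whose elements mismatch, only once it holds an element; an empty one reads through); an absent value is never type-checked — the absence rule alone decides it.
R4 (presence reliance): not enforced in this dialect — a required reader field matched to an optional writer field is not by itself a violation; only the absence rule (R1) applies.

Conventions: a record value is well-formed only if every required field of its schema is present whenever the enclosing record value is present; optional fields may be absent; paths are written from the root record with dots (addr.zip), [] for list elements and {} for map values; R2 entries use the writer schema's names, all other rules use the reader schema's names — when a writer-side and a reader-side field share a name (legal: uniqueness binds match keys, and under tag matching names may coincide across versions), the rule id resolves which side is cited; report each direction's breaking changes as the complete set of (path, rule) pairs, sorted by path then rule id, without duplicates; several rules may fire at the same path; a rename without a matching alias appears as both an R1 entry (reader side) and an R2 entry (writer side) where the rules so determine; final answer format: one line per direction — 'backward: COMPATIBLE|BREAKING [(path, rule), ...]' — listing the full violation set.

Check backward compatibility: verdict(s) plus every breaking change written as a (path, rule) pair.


the writer's type comes first in each Invoice pair
backward on Invoice — v2 reading data written by v1:
  tags: list<float64> -> list<float64>, writer optional; from tags
  phone: string -> string, writer optional; from country
  retries: int32 -> int32, writer required; from retries
  email has no writer counterpart
  writer active: unknown to reader
  R1 fires at email
  => 1 violation(s): backward is BREAKING for Invoice
diffs on Invoice not affecting the asked answer:
  field retries in record Invoice: required changed to optional -> its effect on Invoice is confined to the forward direction, not asked
  renamed field country to phone in record Invoice -> fires no rule on Invoice, leaving the asked answer as it is
  removed field active from record Invoice -> fires no rule on Invoice, leaving the asked answer as it is

backward: BREAKING [(email, R1)]


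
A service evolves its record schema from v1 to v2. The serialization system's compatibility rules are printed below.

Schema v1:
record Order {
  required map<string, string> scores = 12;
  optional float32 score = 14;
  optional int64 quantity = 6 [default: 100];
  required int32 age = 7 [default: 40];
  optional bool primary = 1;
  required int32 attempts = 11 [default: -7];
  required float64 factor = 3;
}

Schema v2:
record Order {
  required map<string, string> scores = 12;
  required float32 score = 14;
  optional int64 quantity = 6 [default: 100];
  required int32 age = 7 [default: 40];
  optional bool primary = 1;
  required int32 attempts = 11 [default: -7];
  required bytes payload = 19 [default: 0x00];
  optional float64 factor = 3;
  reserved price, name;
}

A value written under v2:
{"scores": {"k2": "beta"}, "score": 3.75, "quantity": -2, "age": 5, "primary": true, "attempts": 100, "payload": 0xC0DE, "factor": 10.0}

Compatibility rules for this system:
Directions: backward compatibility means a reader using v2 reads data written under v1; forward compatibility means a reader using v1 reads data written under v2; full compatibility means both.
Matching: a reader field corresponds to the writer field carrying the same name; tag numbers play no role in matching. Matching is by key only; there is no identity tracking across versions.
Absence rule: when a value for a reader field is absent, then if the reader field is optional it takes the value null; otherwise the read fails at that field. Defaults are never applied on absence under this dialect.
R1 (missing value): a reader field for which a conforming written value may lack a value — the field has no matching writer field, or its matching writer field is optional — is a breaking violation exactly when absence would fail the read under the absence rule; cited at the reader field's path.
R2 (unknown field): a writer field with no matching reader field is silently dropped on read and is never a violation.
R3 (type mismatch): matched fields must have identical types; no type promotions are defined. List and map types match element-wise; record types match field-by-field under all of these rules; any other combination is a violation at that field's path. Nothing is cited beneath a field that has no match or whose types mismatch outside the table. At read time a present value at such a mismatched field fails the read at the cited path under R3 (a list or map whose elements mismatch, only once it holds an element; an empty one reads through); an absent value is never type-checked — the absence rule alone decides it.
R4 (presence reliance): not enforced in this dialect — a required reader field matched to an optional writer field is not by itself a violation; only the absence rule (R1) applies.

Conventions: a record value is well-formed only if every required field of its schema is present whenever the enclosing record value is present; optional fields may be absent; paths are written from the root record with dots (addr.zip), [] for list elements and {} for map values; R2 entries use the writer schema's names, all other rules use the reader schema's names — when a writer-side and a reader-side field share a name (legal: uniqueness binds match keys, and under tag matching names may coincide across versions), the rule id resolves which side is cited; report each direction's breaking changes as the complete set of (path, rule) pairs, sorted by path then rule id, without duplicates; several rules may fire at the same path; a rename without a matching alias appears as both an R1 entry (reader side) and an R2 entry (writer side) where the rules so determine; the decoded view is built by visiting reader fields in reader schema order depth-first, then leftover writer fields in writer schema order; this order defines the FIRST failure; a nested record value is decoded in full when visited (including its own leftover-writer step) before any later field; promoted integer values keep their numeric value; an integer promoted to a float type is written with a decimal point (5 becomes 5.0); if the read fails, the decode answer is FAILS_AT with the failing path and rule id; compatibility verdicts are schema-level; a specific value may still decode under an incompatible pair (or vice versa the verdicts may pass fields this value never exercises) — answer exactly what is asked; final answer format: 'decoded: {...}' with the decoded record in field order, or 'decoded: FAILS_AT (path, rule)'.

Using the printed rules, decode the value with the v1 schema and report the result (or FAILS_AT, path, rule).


arrows below run writer -> reader for Order
decoding the Order value with the v1 reader:
  scores := {"k2": "beta"}
  score := 3.75
  quantity := -2
  age := 5
  primary := true
  attempts := 100
  factor := 10.0
  writer payload: unmatched, discarded
  => decoded: {"scores": {"k2": "beta"}, "score": 3.75, "quantity": -2, "age": 5, "primary": true, "attempts": 100, "factor": 10.0}
remaining Order differences; none change what is asked:
  added field payload to record Order: required bytes, tag 19, default 0x00 (in v2 it sits immediately before factor) -> affects the rule determinations only; this particular Order value decodes identically
  field score in record Order: optional changed to required -> affects the rule determinations only; this particular Order value decodes identically
  field factor in record Order: required changed to optional -> affects the rule determinations only; this particular Order value decodes identically

decoded: {"scores": {"k2": "beta"}, "score": 3.75, "quantity": -2, "age": 5, "primary": true, "attempts": 100, "factor": 10.0}


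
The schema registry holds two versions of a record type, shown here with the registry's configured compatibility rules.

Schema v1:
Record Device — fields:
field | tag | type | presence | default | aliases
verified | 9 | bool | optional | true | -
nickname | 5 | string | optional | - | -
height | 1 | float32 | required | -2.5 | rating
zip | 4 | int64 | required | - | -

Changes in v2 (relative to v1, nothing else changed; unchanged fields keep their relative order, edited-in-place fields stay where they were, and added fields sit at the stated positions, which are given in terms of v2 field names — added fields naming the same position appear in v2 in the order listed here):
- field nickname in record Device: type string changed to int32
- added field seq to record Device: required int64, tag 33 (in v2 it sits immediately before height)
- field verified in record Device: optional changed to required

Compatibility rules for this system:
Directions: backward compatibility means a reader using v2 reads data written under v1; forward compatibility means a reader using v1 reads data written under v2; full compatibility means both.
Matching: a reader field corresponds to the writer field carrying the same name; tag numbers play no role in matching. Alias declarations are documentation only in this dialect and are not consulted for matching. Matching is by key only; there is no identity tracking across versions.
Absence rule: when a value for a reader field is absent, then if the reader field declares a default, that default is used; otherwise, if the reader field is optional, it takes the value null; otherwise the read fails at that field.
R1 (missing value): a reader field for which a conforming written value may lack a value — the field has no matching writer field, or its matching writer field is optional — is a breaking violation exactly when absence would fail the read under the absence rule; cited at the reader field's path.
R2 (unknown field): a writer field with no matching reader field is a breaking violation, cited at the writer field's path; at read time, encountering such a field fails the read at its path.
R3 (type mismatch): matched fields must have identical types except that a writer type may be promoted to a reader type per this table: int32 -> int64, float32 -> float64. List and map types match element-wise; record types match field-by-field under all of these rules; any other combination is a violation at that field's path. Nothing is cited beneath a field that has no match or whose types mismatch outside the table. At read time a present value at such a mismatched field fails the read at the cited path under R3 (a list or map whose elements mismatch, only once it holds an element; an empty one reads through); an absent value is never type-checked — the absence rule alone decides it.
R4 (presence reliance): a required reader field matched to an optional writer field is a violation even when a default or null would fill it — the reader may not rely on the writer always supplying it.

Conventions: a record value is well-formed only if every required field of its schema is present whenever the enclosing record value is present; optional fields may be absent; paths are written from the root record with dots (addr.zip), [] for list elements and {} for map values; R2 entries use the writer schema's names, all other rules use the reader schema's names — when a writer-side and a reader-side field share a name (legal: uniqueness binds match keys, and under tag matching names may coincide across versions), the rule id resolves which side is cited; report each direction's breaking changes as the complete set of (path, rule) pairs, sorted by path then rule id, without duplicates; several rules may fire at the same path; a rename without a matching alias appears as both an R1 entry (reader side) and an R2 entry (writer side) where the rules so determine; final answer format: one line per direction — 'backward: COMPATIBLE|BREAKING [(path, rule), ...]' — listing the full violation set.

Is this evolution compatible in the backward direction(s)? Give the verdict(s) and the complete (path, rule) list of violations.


backward: BREAKING [(nickname, R3), (seq, R1), (verified, R4)]

arrows below run writer -> reader for Device
backward analysis of Device with v2 as reader and v1 as writer:
  verified: paired with writer verified (bool -> bool; writer optional)
  nickname: paired with writer nickname (string -> int32; writer optional)
  seq has no writer counterpart
  height: paired with writer height (float32 -> float32; writer required)
  zip: paired with writer zip (int64 -> int64; writer required)
  breaking: (nickname, R3)
  breaking: (seq, R1)
  breaking: (verified, R4)
  backward on Device therefore BREAKING (3)


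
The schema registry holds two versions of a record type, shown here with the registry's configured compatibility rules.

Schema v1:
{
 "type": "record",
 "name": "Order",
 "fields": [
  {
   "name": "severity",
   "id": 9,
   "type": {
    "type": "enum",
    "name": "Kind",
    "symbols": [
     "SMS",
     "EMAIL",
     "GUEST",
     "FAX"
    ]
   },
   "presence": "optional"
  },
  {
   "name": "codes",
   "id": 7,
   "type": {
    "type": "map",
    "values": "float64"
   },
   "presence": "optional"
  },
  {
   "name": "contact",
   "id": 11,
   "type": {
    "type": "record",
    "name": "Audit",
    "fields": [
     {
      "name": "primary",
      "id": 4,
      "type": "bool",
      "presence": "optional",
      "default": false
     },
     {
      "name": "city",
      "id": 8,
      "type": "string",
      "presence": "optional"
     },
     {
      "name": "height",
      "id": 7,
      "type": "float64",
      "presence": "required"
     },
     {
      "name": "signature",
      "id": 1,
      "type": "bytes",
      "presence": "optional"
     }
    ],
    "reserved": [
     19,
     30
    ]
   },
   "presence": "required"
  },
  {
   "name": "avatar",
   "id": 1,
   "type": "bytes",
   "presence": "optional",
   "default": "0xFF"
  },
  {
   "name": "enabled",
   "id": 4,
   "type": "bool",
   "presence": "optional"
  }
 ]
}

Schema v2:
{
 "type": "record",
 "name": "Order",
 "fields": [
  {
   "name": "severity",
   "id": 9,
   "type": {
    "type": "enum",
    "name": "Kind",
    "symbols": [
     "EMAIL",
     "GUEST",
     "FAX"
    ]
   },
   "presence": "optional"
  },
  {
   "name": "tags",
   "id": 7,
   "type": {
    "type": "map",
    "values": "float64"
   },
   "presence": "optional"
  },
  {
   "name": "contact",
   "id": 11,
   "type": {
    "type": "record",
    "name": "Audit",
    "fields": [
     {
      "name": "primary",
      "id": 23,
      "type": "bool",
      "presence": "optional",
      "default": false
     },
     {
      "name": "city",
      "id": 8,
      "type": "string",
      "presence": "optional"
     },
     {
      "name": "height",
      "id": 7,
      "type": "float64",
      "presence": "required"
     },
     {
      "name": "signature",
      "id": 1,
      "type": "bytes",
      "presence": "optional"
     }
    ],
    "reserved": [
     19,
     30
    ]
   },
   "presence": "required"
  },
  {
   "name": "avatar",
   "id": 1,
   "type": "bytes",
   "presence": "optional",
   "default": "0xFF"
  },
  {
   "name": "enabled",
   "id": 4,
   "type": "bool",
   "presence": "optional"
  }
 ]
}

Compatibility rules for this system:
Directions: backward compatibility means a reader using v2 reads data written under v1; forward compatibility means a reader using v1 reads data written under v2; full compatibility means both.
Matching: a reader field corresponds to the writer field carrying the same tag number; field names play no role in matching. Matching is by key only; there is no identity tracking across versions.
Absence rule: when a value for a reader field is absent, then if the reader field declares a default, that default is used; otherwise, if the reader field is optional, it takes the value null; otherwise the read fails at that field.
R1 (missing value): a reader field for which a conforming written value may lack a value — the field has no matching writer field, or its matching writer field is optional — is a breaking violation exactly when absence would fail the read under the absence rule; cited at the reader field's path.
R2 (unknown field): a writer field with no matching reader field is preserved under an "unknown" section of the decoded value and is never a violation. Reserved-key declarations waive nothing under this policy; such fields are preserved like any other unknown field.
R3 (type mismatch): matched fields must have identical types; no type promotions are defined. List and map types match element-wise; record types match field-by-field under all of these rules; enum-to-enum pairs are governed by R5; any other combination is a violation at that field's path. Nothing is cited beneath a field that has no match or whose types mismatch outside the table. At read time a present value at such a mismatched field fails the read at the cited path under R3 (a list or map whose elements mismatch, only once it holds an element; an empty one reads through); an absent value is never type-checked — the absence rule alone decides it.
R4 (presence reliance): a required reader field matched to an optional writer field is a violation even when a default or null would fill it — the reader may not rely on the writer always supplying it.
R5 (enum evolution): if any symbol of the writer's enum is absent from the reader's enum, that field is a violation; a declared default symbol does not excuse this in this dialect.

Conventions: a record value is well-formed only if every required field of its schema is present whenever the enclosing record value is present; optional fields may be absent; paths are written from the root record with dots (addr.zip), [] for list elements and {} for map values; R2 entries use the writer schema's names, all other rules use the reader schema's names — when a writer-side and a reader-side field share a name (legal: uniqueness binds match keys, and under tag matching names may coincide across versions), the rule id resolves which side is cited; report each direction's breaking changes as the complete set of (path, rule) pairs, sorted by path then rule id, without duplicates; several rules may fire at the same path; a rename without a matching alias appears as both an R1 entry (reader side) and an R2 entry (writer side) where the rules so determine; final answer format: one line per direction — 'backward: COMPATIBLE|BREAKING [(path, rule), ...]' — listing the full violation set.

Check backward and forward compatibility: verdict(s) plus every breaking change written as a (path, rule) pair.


backward: BREAKING [(severity, R5)]; forward: COMPATIBLE []

arrows below run writer -> reader for Order
backward pass over Order, reader schema v2, writer schema v1:
  severity <- severity (Kind -> Kind, writer optional)
  tags <- codes (map<string, float64> -> map<string, float64>, writer optional)
  contact <- contact (Audit -> Audit, writer required)
  avatar <- avatar (bytes -> bytes, writer optional)
  enabled <- enabled (bool -> bool, writer optional)
  contact.primary: no writer-side match
  contact.city <- contact.city (string -> string, writer optional)
  contact.height <- contact.height (float64 -> float64, writer required)
  contact.signature <- contact.signature (bytes -> bytes, writer optional)
  writer contact.primary: unknown to reader
  R5 fires at severity
  => 1 violation(s): backward is BREAKING for Order
forward pass over Order, reader schema v1, writer schema v2:
  severity <- severity (Kind -> Kind, writer optional)
  codes <- tags (map<string, float64> -> map<string, float64>, writer optional)
  contact <- contact (Audit -> Audit, writer required)
  avatar <- avatar (bytes -> bytes, writer optional)
  enabled <- enabled (bool -> bool, writer optional)
  contact.primary: no writer-side match
  contact.city <- contact.city (string -> string, writer optional)
  contact.height <- contact.height (float64 -> float64, writer required)
  contact.signature <- contact.signature (bytes -> bytes, writer optional)
  writer contact.primary: unknown to reader
  => forward: COMPATIBLE


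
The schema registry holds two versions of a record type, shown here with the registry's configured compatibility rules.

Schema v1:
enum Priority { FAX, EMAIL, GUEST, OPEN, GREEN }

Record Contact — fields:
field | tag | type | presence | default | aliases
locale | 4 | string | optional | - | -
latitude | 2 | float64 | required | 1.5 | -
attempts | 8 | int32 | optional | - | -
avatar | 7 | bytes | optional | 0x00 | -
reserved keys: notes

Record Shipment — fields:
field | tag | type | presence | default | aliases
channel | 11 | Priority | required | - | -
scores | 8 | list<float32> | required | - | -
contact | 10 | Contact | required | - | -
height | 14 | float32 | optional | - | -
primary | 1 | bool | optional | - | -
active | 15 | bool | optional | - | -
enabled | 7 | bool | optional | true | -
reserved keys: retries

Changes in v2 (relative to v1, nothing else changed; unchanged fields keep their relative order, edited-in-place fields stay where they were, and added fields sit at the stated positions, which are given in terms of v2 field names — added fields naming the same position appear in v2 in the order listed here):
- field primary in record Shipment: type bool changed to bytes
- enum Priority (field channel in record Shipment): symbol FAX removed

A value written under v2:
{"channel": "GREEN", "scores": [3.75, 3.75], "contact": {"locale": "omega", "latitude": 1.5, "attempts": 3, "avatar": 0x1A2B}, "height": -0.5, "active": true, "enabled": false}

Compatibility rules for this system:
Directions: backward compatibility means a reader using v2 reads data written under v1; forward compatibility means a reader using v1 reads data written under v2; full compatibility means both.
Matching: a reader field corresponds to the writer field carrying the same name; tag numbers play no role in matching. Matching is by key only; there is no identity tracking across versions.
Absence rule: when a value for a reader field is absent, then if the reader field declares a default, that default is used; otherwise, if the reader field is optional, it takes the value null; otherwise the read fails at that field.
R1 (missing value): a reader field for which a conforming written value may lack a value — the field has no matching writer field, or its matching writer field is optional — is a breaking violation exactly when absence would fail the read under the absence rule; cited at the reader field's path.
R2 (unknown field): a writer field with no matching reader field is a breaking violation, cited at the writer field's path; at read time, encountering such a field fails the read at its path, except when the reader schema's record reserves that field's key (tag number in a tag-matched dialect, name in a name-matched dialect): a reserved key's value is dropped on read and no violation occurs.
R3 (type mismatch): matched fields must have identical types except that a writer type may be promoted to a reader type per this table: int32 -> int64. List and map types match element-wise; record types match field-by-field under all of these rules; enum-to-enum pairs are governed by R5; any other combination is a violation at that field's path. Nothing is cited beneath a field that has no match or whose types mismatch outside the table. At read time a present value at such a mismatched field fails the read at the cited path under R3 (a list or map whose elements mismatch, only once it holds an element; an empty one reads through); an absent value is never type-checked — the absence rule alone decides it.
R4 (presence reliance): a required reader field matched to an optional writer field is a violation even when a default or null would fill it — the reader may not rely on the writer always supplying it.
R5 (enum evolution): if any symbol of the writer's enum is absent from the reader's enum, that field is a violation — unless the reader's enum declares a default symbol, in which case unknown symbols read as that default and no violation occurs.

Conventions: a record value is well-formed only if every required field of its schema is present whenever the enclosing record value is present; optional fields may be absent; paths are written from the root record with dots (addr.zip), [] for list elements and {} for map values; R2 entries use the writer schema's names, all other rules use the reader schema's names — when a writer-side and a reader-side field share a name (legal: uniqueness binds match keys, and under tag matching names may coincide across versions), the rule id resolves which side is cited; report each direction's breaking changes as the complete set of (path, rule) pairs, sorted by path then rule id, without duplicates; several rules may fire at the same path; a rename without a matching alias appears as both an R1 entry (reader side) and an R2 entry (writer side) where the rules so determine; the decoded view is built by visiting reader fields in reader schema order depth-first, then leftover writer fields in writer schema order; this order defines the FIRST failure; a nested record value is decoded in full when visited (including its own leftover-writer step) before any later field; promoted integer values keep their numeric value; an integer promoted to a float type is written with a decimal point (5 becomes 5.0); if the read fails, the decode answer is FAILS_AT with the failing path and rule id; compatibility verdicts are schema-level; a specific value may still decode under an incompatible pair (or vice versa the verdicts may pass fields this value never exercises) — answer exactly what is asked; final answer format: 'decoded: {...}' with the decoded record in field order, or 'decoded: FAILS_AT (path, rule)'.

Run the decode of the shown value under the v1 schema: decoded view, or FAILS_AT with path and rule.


decoded: {"channel": "GREEN", "scores": [3.75, 3.75], "contact": {"locale": "omega", "latitude": 1.5, "attempts": 3, "avatar": 0x1A2B}, "height": -0.5, "primary": null, "active": true, "enabled": false}

in Shipment below, arrows point writer -> reader
decoding the Shipment value with the v1 reader:
  channel := "GREEN"
  scores := [3.75, 3.75]
  contact.locale := "omega"
  contact.latitude := 1.5
  contact.attempts := 3
  contact.avatar := 0x1A2B
  height := -0.5
  primary := null (not supplied -> null)
  active := true
  enabled := false
  => decoded: {"channel": "GREEN", "scores": [3.75, 3.75], "contact": {"locale": "omega", "latitude": 1.5, "attempts": 3, "avatar": 0x1A2B}, "height": -0.5, "primary": null, "active": true, "enabled": false}
diffs on Shipment not affecting the asked answer:
  field primary in record Shipment: type bool changed to bytes -> shifts the Shipment verdicts, not this decode
  enum Priority (field channel in record Shipment): symbol FAX removed -> shifts the Shipment verdicts, not this decode
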